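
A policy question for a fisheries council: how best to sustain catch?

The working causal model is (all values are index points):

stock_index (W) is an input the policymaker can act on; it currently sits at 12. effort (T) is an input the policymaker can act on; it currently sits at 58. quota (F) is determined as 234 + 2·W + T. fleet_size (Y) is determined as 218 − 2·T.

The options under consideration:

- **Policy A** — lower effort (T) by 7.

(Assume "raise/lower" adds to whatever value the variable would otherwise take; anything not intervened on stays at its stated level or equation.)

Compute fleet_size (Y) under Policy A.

Policy A (T − 7):
  T = 58 − 7 = 51
  Y = 218 − 2·51 = 116

116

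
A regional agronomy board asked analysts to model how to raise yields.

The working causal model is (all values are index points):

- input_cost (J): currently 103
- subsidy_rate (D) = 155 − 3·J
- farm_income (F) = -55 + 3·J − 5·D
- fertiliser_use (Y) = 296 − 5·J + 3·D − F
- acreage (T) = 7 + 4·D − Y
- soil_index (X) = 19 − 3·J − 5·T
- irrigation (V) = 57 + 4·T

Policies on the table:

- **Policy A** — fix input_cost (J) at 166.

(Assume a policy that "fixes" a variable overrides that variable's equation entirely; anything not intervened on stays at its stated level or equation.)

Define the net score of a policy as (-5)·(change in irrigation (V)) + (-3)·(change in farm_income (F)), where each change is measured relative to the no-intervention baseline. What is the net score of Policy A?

Baseline:
  J = 103
  D = 155 − 3·103 = -154
  F = -55 + 3·103 − 5·(-154) = 1024
  Y = 296 − 5·103 + 3·(-154) − 1024 = -1705
  T = 7 + 4·(-154) − (-1705) = 1096
  V = 57 + 4·1096 = 4441
Policy A (J := 166):
  J = 166
  D = 155 − 3·166 = -343
  F = -55 + 3·166 − 5·(-343) = 2158
  Y = 296 − 5·166 + 3·(-343) − 2158 = -3721
  T = 7 + 4·(-343) − (-3721) = 2356
  V = 57 + 4·2356 = 9481
ΔV = 9481 − 4441 = 5040; ΔF = 2158 − 1024 = 1134
Score = (-5)·5040 + (-3)·1134 = -28602

-28602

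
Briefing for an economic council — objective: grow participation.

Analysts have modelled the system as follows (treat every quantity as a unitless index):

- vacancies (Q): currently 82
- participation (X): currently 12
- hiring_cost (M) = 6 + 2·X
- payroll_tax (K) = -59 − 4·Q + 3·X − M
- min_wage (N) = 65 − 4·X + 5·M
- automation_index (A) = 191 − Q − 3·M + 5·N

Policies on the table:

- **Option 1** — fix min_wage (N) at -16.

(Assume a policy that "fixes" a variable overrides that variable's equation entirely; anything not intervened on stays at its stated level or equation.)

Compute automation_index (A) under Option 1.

Option 1 (N := -16):
  Q = 82
  X = 12
  M = 6 + 2·12 = 30
  N = -16
  A = 191 − 82 − 3·30 + 5·(-16) = -61

-61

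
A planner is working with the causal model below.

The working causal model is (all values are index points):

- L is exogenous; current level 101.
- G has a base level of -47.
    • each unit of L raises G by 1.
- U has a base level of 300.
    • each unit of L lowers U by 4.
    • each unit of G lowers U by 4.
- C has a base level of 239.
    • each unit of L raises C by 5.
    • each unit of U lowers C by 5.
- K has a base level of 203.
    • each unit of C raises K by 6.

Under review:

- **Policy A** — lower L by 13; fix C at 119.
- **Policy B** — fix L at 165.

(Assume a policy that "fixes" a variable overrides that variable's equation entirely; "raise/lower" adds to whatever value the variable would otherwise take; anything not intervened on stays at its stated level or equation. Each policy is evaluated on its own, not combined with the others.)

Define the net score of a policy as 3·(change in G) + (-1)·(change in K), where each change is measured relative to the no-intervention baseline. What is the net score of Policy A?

13311

Baseline:
  L = 101
  G = -47 + 101 = 54
  U = 300 − 4·101 − 4·54 = -320
  C = 239 + 5·101 − 5·(-320) = 2344
  K = 203 + 6·2344 = 14267
Policy A (L − 13, C := 119):
  L = 101 − 13 = 88
  G = -47 + 88 = 41
  U = 300 − 4·88 − 4·41 = -216
  C = 119
  K = 203 + 6·119 = 917
ΔG = 41 − 54 = -13; ΔK = 917 − 14267 = -13350
Score = 3·(-13) + (-1)·(-13350) = 13311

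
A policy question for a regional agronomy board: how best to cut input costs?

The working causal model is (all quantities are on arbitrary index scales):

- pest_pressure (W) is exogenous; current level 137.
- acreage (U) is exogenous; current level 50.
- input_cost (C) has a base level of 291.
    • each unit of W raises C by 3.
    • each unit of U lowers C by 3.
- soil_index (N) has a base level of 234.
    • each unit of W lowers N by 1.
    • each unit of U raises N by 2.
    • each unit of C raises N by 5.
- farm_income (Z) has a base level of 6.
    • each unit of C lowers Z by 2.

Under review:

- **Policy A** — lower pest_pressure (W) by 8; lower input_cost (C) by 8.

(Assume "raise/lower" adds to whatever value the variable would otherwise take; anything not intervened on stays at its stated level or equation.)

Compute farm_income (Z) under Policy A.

-1034

Policy A (W − 8, C − 8):
  W = 137 − 8 = 129
  U = 50
  C = 291 + 3·129 − 3·50 (−8 from intervention) = 520
  Z = 6 − 2·520 = -1034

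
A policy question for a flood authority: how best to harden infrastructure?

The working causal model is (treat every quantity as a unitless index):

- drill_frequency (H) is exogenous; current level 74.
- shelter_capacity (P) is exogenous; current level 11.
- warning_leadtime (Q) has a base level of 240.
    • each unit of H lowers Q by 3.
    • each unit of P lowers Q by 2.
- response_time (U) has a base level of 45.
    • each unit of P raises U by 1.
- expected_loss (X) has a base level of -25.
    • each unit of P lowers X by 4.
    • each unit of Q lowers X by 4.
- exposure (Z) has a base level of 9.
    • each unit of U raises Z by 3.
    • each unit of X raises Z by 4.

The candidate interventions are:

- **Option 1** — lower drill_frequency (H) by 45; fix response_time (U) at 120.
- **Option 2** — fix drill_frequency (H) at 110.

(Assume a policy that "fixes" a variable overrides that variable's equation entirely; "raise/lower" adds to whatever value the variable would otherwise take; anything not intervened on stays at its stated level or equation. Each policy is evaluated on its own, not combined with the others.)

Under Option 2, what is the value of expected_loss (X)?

379

Option 2 (H := 110):
  H = 110
  P = 11
  Q = 240 − 3·110 − 2·11 = -112
  X = -25 − 4·11 − 4·(-112) = 379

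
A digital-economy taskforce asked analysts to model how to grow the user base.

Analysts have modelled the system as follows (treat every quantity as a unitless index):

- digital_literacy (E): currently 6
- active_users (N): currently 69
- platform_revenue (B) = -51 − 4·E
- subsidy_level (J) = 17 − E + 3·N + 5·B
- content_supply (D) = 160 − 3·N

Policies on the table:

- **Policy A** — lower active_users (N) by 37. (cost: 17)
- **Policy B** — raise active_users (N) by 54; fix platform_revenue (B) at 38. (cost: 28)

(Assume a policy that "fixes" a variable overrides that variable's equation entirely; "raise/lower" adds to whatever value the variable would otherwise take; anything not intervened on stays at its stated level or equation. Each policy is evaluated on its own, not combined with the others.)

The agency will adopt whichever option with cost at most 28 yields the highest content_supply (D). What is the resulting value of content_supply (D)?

Policy A (N − 37):
  N = 69 − 37 = 32
  D = 160 − 3·32 = 64
Policy B (N + 54, B := 38):
  N = 69 + 54 = 123
  D = 160 − 3·123 = -209
Comparing — Policy A: D=64, Policy B: D=-209. Highest is 64 (Policy A).

64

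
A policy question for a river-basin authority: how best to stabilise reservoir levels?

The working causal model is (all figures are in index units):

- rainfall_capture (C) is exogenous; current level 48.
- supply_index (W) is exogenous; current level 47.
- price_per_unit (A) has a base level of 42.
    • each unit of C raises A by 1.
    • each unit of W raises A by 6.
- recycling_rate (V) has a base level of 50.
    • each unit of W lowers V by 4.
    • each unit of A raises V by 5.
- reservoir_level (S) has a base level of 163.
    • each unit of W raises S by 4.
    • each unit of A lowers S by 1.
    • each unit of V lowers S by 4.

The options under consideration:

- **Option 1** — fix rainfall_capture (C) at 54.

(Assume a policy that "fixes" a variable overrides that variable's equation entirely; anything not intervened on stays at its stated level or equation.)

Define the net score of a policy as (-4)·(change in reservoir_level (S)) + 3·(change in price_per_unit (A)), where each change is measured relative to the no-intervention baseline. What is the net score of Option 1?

Baseline:
  C = 48
  W = 47
  A = 42 + 48 + 6·47 = 372
  V = 50 − 4·47 + 5·372 = 1722
  S = 163 + 4·47 − 372 − 4·1722 = -6909
Option 1 (C := 54):
  C = 54
  W = 47
  A = 42 + 54 + 6·47 = 378
  V = 50 − 4·47 + 5·378 = 1752
  S = 163 + 4·47 − 378 − 4·1752 = -7035
ΔS = -7035 − (-6909) = -126; ΔA = 378 − 372 = 6
Score = (-4)·(-126) + 3·6 = 522

522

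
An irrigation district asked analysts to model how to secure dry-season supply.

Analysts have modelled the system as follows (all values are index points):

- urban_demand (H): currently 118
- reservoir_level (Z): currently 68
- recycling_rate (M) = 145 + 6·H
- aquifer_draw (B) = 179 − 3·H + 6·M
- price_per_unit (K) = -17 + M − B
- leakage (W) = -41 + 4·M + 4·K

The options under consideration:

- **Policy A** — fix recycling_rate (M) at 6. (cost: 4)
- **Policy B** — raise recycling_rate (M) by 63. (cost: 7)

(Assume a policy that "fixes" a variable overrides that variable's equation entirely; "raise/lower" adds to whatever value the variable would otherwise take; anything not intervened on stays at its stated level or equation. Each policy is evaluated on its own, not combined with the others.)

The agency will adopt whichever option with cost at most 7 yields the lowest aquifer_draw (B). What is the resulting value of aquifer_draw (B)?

-139

Policy A (M := 6):
  H = 118
  M = 6
  B = 179 − 3·118 + 6·6 = -139
Policy B (M + 63):
  H = 118
  M = 145 + 6·118 (+63 from intervention) = 916
  B = 179 − 3·118 + 6·916 = 5321
Comparing — Policy A: B=-139, Policy B: B=5321. Lowest is -139 (Policy A).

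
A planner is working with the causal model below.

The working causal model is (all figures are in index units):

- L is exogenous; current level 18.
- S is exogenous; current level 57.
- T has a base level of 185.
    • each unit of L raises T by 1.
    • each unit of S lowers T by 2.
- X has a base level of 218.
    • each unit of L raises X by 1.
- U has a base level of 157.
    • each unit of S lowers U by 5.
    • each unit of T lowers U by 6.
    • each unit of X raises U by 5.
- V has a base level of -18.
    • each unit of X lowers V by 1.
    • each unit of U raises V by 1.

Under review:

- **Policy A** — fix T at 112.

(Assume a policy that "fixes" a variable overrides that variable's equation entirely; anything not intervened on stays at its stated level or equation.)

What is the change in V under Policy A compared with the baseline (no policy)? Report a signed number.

-138

Baseline:
  L = 18
  S = 57
  T = 185 + 18 − 2·57 = 89
  X = 218 + 18 = 236
  U = 157 − 5·57 − 6·89 + 5·236 = 518
  V = -18 − 236 + 518 = 264
Policy A (T := 112):
  L = 18
  S = 57
  T = 112
  X = 218 + 18 = 236
  U = 157 − 5·57 − 6·112 + 5·236 = 380
  V = -18 − 236 + 380 = 126
Change in V: 126 − 264 = -138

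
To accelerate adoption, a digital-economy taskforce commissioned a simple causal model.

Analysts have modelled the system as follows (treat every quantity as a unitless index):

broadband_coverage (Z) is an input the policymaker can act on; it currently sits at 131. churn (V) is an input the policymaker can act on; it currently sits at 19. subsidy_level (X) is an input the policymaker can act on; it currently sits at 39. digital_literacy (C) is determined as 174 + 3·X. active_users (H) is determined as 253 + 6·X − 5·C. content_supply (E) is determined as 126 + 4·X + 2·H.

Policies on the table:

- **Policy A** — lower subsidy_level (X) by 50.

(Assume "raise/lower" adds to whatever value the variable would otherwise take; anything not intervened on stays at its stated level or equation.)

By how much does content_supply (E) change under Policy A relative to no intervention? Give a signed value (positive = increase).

Baseline:
  X = 39
  C = 174 + 3·39 = 291
  H = 253 + 6·39 − 5·291 = -968
  E = 126 + 4·39 + 2·(-968) = -1654
Policy A (X − 50):
  X = 39 − 50 = -11
  C = 174 + 3·(-11) = 141
  H = 253 + 6·(-11) − 5·141 = -518
  E = 126 + 4·(-11) + 2·(-518) = -954
Change in E: -954 − (-1654) = 700

700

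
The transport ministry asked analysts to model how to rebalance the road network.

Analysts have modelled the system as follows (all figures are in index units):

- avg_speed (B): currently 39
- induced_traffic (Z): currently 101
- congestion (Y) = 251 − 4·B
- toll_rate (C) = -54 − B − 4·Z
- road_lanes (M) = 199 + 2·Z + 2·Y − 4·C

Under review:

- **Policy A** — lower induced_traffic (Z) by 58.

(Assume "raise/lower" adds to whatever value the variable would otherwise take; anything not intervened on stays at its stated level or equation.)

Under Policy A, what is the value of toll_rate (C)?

-265

Policy A (Z − 58):
  B = 39
  Z = 101 − 58 = 43
  C = -54 − 39 − 4·43 = -265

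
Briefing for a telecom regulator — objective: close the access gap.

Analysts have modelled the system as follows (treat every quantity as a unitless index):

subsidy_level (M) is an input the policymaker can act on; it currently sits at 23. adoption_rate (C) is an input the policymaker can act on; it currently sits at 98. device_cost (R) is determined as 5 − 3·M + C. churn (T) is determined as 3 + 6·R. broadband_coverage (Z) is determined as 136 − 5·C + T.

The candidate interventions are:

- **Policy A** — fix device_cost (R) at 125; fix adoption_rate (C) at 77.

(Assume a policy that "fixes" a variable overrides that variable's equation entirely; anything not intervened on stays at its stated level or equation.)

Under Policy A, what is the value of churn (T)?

753

Policy A (R := 125, C := 77):
  M = 23
  C = 77
  R = 125
  T = 3 + 6·125 = 753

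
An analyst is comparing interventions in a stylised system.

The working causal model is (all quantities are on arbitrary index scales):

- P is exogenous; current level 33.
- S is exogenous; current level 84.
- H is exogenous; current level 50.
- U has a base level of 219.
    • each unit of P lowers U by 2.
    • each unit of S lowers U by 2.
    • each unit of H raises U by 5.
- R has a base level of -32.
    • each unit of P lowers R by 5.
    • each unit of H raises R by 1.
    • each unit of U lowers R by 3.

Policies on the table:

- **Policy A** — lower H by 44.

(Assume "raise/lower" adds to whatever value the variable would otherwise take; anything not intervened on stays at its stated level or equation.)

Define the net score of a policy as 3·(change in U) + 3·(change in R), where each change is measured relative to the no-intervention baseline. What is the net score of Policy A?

Baseline:
  P = 33
  S = 84
  H = 50
  U = 219 − 2·33 − 2·84 + 5·50 = 235
  R = -32 − 5·33 + 50 − 3·235 = -852
Policy A (H − 44):
  P = 33
  S = 84
  H = 50 − 44 = 6
  U = 219 − 2·33 − 2·84 + 5·6 = 15
  R = -32 − 5·33 + 6 − 3·15 = -236
ΔU = 15 − 235 = -220; ΔR = -236 − (-852) = 616
Score = 3·(-220) + 3·616 = 1188

1188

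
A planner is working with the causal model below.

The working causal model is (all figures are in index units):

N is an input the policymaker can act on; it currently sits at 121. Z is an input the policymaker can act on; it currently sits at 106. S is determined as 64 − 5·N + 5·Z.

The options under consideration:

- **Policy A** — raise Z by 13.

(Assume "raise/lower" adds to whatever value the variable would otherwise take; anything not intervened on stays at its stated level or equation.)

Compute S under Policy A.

Policy A (Z + 13):
  N = 121
  Z = 106 + 13 = 119
  S = 64 − 5·121 + 5·119 = 54

54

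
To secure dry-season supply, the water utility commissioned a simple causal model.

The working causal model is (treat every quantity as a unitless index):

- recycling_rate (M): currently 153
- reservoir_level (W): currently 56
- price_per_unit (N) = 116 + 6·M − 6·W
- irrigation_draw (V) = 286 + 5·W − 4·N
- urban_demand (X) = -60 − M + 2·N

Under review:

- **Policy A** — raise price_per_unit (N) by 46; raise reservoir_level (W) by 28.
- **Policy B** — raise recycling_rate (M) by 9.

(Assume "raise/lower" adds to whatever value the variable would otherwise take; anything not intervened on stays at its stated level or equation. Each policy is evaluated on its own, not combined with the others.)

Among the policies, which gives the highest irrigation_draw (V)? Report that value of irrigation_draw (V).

-1598

Policy A (N + 46, W + 28):
  M = 153
  W = 56 + 28 = 84
  N = 116 + 6·153 − 6·84 (+46 from intervention) = 576
  V = 286 + 5·84 − 4·576 = -1598
Policy B (M + 9):
  M = 153 + 9 = 162
  W = 56
  N = 116 + 6·162 − 6·56 = 752
  V = 286 + 5·56 − 4·752 = -2442
Comparing — Policy A: V=-1598, Policy B: V=-2442. Highest is -1598 (Policy A).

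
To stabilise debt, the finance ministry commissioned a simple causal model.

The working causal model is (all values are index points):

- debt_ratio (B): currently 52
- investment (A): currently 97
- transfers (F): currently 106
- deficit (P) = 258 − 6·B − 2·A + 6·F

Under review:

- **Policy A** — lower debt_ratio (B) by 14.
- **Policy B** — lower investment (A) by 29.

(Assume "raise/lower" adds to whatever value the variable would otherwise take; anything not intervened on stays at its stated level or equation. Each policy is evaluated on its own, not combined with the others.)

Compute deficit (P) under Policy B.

446

Policy B (A − 29):
  B = 52
  A = 97 − 29 = 68
  F = 106
  P = 258 − 6·52 − 2·68 + 6·106 = 446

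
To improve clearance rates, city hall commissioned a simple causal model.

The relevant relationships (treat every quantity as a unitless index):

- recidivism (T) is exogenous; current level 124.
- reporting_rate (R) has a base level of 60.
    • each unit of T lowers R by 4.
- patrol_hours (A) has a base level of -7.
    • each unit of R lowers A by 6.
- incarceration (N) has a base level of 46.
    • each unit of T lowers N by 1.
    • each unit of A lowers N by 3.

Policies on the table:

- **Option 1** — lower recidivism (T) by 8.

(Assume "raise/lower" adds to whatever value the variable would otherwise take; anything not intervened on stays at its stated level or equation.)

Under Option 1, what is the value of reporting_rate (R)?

-404

Option 1 (T − 8):
  T = 124 − 8 = 116
  R = 60 − 4·116 = -404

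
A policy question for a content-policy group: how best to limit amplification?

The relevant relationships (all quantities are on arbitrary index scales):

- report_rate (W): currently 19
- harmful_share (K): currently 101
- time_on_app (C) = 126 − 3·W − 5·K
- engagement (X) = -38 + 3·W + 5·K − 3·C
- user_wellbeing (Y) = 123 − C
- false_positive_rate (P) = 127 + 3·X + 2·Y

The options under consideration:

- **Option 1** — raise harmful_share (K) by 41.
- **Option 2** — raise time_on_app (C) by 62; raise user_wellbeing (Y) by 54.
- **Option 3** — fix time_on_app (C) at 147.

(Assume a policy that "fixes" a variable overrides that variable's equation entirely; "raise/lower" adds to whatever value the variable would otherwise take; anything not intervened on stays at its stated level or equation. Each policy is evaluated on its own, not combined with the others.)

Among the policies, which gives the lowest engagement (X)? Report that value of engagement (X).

Option 1 (K + 41):
  W = 19
  K = 101 + 41 = 142
  C = 126 − 3·19 − 5·142 = -641
  X = -38 + 3·19 + 5·142 − 3·(-641) = 2652
Option 2 (C + 62, Y + 54):
  W = 19
  K = 101
  C = 126 − 3·19 − 5·101 (+62 from intervention) = -374
  X = -38 + 3·19 + 5·101 − 3·(-374) = 1646
Option 3 (C := 147):
  W = 19
  K = 101
  C = 147
  X = -38 + 3·19 + 5·101 − 3·147 = 83
Comparing — Option 1: X=2652, Option 2: X=1646, Option 3: X=83. Lowest is 83 (Option 3).

83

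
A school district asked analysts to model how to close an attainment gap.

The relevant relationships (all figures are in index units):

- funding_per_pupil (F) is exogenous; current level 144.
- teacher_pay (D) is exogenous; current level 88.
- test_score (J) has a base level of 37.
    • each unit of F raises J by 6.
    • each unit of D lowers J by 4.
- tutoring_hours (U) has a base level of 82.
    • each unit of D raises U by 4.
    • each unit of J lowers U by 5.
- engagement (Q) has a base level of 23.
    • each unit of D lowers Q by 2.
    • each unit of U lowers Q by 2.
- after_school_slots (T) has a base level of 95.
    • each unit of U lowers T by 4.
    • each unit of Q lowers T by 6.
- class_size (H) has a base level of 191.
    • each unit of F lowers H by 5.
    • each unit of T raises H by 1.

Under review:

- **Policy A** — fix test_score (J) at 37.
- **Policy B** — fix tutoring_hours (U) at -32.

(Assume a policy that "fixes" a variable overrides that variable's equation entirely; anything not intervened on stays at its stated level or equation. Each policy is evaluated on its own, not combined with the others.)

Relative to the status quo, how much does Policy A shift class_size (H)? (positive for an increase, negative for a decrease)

Baseline:
  F = 144
  D = 88
  J = 37 + 6·144 − 4·88 = 549
  U = 82 + 4·88 − 5·549 = -2311
  Q = 23 − 2·88 − 2·(-2311) = 4469
  T = 95 − 4·(-2311) − 6·4469 = -17475
  H = 191 − 5·144 + (-17475) = -18004
Policy A (J := 37):
  F = 144
  D = 88
  J = 37
  U = 82 + 4·88 − 5·37 = 249
  Q = 23 − 2·88 − 2·249 = -651
  T = 95 − 4·249 − 6·(-651) = 3005
  H = 191 − 5·144 + 3005 = 2476
Change in H: 2476 − (-18004) = 20480

20480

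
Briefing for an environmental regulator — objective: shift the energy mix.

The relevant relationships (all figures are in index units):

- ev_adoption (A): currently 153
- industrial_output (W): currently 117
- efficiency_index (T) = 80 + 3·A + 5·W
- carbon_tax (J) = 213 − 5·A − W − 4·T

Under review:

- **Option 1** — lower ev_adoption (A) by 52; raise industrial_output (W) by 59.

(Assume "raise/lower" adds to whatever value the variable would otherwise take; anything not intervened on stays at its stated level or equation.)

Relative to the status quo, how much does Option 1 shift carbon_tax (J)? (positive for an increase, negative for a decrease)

Baseline:
  A = 153
  W = 117
  T = 80 + 3·153 + 5·117 = 1124
  J = 213 − 5·153 − 117 − 4·1124 = -5165
Option 1 (A − 52, W + 59):
  A = 153 − 52 = 101
  W = 117 + 59 = 176
  T = 80 + 3·101 + 5·176 = 1263
  J = 213 − 5·101 − 176 − 4·1263 = -5520
Change in J: -5520 − (-5165) = -355

-355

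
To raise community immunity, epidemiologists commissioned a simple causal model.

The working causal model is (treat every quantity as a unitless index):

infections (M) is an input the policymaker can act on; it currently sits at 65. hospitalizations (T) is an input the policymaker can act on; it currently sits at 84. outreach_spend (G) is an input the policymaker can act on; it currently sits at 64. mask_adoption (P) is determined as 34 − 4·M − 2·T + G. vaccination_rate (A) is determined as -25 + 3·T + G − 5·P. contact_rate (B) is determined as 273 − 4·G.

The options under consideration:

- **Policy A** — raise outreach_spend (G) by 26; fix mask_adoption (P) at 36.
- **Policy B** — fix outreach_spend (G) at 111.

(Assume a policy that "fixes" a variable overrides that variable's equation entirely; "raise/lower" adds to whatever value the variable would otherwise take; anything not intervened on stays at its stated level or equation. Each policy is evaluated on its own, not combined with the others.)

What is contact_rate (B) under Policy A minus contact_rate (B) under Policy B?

Policy A (G + 26, P := 36):
  G = 64 + 26 = 90
  B = 273 − 4·90 = -87
Policy B (G := 111):
  G = 111
  B = 273 − 4·111 = -171
B: -87 − (-171) = 84

84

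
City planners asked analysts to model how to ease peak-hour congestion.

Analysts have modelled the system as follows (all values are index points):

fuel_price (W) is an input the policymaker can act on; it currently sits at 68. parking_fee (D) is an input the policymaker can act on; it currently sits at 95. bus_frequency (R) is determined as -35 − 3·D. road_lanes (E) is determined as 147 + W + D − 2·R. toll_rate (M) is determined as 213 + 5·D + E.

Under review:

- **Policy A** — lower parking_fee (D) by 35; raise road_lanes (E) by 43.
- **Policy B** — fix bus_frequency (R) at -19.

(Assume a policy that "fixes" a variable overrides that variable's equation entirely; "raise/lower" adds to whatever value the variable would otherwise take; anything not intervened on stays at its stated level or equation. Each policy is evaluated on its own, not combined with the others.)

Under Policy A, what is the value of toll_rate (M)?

Policy A (D − 35, E + 43):
  W = 68
  D = 95 − 35 = 60
  R = -35 − 3·60 = -215
  E = 147 + 68 + 60 − 2·(-215) (+43 from intervention) = 748
  M = 213 + 5·60 + 748 = 1261

1261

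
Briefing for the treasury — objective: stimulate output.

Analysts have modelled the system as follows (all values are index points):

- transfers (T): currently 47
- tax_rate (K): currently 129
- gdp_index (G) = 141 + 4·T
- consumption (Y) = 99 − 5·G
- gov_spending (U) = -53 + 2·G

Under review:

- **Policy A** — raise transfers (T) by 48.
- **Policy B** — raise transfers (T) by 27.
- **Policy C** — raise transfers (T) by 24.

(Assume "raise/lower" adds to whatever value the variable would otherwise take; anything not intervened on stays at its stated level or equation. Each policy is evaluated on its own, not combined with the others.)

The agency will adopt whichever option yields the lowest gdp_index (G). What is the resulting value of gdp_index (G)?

425

Policy A (T + 48):
  T = 47 + 48 = 95
  G = 141 + 4·95 = 521
Policy B (T + 27):
  T = 47 + 27 = 74
  G = 141 + 4·74 = 437
Policy C (T + 24):
  T = 47 + 24 = 71
  G = 141 + 4·71 = 425
Comparing — Policy A: G=521, Policy B: G=437, Policy C: G=425. Lowest is 425 (Policy C).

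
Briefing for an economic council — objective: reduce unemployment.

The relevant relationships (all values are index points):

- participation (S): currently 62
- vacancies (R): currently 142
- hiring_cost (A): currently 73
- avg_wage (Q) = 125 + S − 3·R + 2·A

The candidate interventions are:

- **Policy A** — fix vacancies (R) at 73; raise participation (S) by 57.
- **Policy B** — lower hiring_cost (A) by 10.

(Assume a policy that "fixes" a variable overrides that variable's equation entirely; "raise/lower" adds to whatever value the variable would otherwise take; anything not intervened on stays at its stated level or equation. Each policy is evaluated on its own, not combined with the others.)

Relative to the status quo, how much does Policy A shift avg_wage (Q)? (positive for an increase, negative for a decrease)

264

Baseline:
  S = 62
  R = 142
  A = 73
  Q = 125 + 62 − 3·142 + 2·73 = -93
Policy A (R := 73, S + 57):
  S = 62 + 57 = 119
  R = 73
  A = 73
  Q = 125 + 119 − 3·73 + 2·73 = 171
Change in Q: 171 − (-93) = 264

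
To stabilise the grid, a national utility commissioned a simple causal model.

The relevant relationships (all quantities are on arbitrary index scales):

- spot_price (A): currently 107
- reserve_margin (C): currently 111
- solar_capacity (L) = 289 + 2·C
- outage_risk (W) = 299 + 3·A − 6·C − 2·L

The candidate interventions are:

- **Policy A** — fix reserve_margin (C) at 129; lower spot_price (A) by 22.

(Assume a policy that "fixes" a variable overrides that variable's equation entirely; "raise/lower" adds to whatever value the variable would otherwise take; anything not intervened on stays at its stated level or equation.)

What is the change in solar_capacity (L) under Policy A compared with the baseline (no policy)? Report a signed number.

Baseline:
  C = 111
  L = 289 + 2·111 = 511
Policy A (C := 129, A − 22):
  C = 129
  L = 289 + 2·129 = 547
Change in L: 547 − 511 = 36

36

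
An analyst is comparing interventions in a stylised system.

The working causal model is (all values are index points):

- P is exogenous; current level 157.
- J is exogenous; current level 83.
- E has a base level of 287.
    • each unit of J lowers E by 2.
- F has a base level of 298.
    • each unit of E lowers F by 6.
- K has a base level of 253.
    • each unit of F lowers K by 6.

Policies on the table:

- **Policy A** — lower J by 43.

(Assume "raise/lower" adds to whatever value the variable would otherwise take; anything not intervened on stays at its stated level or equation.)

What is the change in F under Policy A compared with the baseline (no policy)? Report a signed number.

-516

Baseline:
  J = 83
  E = 287 − 2·83 = 121
  F = 298 − 6·121 = -428
Policy A (J − 43):
  J = 83 − 43 = 40
  E = 287 − 2·40 = 207
  F = 298 − 6·207 = -944
Change in F: -944 − (-428) = -516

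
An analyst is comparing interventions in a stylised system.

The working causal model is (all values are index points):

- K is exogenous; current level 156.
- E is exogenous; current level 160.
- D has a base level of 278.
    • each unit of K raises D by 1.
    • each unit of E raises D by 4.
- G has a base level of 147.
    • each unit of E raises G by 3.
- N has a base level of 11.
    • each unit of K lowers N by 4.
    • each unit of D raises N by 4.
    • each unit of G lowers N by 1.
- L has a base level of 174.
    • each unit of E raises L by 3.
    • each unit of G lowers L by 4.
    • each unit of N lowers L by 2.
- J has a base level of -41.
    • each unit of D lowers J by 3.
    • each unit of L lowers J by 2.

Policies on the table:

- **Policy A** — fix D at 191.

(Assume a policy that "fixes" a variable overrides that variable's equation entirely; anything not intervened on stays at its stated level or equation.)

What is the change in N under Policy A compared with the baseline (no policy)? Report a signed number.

Baseline:
  K = 156
  E = 160
  D = 278 + 156 + 4·160 = 1074
  G = 147 + 3·160 = 627
  N = 11 − 4·156 + 4·1074 − 627 = 3056
Policy A (D := 191):
  K = 156
  E = 160
  D = 191
  G = 147 + 3·160 = 627
  N = 11 − 4·156 + 4·191 − 627 = -476
Change in N: -476 − 3056 = -3532

-3532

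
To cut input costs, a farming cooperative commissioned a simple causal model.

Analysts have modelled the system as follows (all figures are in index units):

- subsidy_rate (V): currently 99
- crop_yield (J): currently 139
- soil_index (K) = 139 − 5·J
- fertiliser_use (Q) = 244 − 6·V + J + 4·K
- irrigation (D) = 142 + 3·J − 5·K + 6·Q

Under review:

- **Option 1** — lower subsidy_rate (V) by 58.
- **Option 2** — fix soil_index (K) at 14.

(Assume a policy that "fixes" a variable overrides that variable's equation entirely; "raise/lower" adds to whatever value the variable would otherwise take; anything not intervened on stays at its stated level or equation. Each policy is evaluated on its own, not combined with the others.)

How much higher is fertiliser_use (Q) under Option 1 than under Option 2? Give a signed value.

Option 1 (V − 58):
  V = 99 − 58 = 41
  J = 139
  K = 139 − 5·139 = -556
  Q = 244 − 6·41 + 139 + 4·(-556) = -2087
Option 2 (K := 14):
  V = 99
  J = 139
  K = 14
  Q = 244 − 6·99 + 139 + 4·14 = -155
Q: -2087 − (-155) = -1932

-1932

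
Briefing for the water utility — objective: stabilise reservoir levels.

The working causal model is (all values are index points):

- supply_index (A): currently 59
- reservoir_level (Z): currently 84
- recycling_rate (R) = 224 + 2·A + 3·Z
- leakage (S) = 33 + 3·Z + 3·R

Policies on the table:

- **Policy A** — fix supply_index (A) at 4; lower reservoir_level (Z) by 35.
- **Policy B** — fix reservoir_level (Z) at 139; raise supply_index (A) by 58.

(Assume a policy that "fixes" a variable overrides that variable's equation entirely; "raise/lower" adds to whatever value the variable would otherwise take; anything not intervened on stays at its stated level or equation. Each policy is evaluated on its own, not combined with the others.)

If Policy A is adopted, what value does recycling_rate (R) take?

379

Policy A (A := 4, Z − 35):
  A = 4
  Z = 84 − 35 = 49
  R = 224 + 2·4 + 3·49 = 379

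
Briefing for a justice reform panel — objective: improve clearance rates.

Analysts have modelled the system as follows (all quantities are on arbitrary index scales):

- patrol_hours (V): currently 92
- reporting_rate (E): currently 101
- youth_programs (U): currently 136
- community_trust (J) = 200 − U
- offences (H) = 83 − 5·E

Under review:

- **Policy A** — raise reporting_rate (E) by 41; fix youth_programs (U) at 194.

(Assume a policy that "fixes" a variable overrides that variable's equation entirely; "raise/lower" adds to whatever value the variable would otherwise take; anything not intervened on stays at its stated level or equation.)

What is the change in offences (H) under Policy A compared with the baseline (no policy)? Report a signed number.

-205

Baseline:
  E = 101
  H = 83 − 5·101 = -422
Policy A (E + 41, U := 194):
  E = 101 + 41 = 142
  H = 83 − 5·142 = -627
Change in H: -627 − (-422) = -205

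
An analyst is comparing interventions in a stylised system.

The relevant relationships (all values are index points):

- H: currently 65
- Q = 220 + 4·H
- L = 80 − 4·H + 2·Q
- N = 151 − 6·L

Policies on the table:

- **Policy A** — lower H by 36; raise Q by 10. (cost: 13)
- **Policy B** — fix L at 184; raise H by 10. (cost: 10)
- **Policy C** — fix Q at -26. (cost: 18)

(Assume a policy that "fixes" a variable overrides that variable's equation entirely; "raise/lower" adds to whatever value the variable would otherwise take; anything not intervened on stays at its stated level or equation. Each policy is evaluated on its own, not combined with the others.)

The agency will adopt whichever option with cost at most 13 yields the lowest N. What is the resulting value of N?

Policy A (H − 36, Q + 10):
  H = 65 − 36 = 29
  Q = 220 + 4·29 (+10 from intervention) = 346
  L = 80 − 4·29 + 2·346 = 656
  N = 151 − 6·656 = -3785
Policy B (L := 184, H + 10):
  H = 65 + 10 = 75
  Q = 220 + 4·75 = 520
  L = 184
  N = 151 − 6·184 = -953
Comparing — Policy A: N=-3785, Policy B: N=-953. Lowest is -3785 (Policy A).

-3785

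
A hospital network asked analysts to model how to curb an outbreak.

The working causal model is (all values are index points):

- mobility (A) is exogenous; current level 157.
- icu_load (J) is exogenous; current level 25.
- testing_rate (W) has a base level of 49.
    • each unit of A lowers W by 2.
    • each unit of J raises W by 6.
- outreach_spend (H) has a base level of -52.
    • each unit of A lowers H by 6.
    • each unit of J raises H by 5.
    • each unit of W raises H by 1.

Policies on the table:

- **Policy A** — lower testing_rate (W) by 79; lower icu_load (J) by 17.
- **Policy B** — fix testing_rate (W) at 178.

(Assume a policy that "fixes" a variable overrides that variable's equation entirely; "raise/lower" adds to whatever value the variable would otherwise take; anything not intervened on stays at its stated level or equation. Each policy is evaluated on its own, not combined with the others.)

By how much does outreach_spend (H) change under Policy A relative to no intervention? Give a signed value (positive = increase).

Baseline:
  A = 157
  J = 25
  W = 49 − 2·157 + 6·25 = -115
  H = -52 − 6·157 + 5·25 + (-115) = -984
Policy A (W − 79, J − 17):
  A = 157
  J = 25 − 17 = 8
  W = 49 − 2·157 + 6·8 (−79 from intervention) = -296
  H = -52 − 6·157 + 5·8 + (-296) = -1250
Change in H: -1250 − (-984) = -266

-266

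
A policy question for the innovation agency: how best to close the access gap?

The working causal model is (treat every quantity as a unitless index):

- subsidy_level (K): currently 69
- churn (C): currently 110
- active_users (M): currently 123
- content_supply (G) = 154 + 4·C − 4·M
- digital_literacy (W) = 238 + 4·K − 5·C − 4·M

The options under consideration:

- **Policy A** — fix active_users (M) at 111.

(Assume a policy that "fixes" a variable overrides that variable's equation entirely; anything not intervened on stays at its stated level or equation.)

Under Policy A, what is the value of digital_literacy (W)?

Policy A (M := 111):
  K = 69
  C = 110
  M = 111
  W = 238 + 4·69 − 5·110 − 4·111 = -480

-480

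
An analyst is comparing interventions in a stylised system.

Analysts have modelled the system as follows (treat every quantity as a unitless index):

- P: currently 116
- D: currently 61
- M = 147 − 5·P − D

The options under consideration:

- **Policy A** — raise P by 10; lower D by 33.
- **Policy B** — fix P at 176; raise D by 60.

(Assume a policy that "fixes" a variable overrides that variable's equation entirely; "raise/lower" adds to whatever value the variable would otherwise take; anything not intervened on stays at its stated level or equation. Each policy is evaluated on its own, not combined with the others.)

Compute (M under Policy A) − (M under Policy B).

343

Policy A (P + 10, D − 33):
  P = 116 + 10 = 126
  D = 61 − 33 = 28
  M = 147 − 5·126 − 28 = -511
Policy B (P := 176, D + 60):
  P = 176
  D = 61 + 60 = 121
  M = 147 − 5·176 − 121 = -854
M: -511 − (-854) = 343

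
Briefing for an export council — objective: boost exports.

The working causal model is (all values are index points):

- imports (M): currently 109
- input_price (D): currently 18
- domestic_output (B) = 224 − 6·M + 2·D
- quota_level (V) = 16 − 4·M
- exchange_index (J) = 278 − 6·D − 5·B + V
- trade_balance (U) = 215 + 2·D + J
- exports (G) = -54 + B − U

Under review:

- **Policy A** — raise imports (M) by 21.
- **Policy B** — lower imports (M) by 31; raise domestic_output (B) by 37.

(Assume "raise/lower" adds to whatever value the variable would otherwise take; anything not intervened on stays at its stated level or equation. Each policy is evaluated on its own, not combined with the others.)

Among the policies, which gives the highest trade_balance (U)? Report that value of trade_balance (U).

Policy A (M + 21):
  M = 109 + 21 = 130
  D = 18
  B = 224 − 6·130 + 2·18 = -520
  V = 16 − 4·130 = -504
  J = 278 − 6·18 − 5·(-520) + (-504) = 2266
  U = 215 + 2·18 + 2266 = 2517
Policy B (M − 31, B + 37):
  M = 109 − 31 = 78
  D = 18
  B = 224 − 6·78 + 2·18 (+37 from intervention) = -171
  V = 16 − 4·78 = -296
  J = 278 − 6·18 − 5·(-171) + (-296) = 729
  U = 215 + 2·18 + 729 = 980
Comparing — Policy A: U=2517, Policy B: U=980. Highest is 2517 (Policy A).

2517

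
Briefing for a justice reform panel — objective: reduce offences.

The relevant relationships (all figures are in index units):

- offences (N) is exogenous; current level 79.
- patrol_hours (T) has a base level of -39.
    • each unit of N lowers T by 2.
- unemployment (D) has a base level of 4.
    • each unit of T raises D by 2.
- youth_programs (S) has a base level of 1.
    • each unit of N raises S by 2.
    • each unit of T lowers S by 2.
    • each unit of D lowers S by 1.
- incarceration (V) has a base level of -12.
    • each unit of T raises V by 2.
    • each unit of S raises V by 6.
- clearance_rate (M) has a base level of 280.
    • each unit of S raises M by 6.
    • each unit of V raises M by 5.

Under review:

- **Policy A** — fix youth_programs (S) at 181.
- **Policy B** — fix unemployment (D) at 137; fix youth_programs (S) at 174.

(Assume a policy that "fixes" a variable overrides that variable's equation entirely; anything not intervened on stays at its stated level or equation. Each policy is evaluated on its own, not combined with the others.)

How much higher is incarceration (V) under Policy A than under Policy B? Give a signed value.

Policy A (S := 181):
  N = 79
  T = -39 − 2·79 = -197
  D = 4 + 2·(-197) = -390
  S = 181
  V = -12 + 2·(-197) + 6·181 = 680
Policy B (D := 137, S := 174):
  N = 79
  T = -39 − 2·79 = -197
  D = 137
  S = 174
  V = -12 + 2·(-197) + 6·174 = 638
V: 680 − 638 = 42

42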